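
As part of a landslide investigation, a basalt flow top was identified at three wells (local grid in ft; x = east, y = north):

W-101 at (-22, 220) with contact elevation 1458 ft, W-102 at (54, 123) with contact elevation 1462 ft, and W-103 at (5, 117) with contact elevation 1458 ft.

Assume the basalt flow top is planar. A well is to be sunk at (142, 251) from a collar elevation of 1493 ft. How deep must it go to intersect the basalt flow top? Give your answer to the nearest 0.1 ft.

21.4 ft

Let the plane be z = a·x + b·y + c.
W-102−W-101: 76a − 97b = 4;  W-103−W-101: 27a − 103b = 0.
Solving gives a = 0.07909, b = 0.02073.
Then c = 1458 − a·-22 − b·220 = 1455.18.
At (142, 251): z_contact = 11.23 + 5.20 + 1455.18 = 1471.61 ft.
Depth below ground = 1493 − 1471.61 = 21.4 ft.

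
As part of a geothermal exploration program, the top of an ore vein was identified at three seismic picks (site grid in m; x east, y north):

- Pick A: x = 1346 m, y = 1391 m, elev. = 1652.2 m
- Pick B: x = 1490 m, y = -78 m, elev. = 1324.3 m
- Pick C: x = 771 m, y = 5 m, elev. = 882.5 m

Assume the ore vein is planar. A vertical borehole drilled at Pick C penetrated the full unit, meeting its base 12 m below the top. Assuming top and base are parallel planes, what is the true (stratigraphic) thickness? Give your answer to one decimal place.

Let the plane be z = a·x + b·y + c.
Pick B−Pick A: 144a − 1469b = −327.9;  Pick C−Pick A: −575a − 1386b = −769.7.
Solving gives a = 0.64756, b = 0.28669.
|∇z| = √(a²+b²) = 0.70818, so dip δ = arctan(0.70818) = 35.31°.
True thickness = vertical thickness × cos δ = 12 × cos 35.31° = 9.8 m.

9.8 m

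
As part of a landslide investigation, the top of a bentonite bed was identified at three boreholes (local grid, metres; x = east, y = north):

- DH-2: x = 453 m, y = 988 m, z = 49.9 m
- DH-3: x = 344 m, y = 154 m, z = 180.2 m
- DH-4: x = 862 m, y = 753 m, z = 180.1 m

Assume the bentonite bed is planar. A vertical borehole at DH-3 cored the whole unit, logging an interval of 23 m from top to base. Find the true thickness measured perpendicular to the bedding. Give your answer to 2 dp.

Let the plane be z = a·x + b·y + c.
DH-3−DH-2: −109a − 834b = 130.3;  DH-4−DH-2: 409a − 235b = 130.2.
Solving gives a = 0.21260, b = −0.18402.
|∇z| = √(a²+b²) = 0.28118, so dip δ = arctan(0.28118) = 15.71°.
True thickness = vertical thickness × cos δ = 23 × cos 15.71° = 22.14 m.

22.14 m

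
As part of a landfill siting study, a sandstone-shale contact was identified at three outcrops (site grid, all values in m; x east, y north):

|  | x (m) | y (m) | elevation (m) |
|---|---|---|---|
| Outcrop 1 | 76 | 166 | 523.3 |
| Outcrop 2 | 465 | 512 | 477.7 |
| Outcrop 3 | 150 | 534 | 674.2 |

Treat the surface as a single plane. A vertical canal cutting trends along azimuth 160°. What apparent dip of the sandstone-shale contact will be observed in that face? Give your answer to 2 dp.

34.88°

Two edge vectors: Outcrop 1→Outcrop 2 = (389, 346, -45.6), Outcrop 1→Outcrop 3 = (74, 368, 150.9).
Normal n = (Outcrop 1→Outcrop 2) × (Outcrop 1→Outcrop 3) = (68992.2, -62074.5, 117548).
So ∂z/∂x = −n_x/n_z = −0.58693 and ∂z/∂y = −n_y/n_z = 0.52808.
Unit vector along 160° is (sin 160°, cos 160°) = (0.3420, -0.9397).
Slope in that direction = a·(0.3420) + b·(-0.9397) = −0.69697.
Apparent dip = arctan|0.69697| = 34.88° (true dip is 38.3°, so apparent ≤ true as expected).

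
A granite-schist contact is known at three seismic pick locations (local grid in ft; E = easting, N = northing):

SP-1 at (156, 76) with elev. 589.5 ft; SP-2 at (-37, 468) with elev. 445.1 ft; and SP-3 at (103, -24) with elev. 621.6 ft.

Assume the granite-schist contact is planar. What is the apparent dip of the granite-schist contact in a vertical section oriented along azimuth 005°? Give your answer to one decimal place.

18.8°

Let the plane be z = a·E + b·N + c.
SP-2−SP-1: −193a + 392b = −144.4;  SP-3−SP-1: −53a − 100b = 32.1.
Solving gives a = 0.04633, b = −0.34556.
Unit vector along 005° is (sin 5°, cos 5°) = (0.0872, 0.9962).
Slope in that direction = a·(0.0872) + b·(0.9962) = −0.34020.
Apparent dip = arctan|0.34020| = 18.8° (true dip is 19.2°, so apparent ≤ true as expected).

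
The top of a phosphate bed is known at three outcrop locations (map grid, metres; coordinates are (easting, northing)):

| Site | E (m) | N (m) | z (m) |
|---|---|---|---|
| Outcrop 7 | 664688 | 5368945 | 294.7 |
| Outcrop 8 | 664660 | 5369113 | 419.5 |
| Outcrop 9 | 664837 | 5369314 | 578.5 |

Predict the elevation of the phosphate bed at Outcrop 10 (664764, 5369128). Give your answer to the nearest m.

Two edge vectors: Outcrop 7→Outcrop 8 = (-28, 168, 124.8), Outcrop 7→Outcrop 9 = (149, 369, 283.8).
Normal n = (Outcrop 7→Outcrop 8) × (Outcrop 7→Outcrop 9) = (1627.2, 26541.6, -35364).
So ∂z/∂E = −n_x/n_z = 0.04601289 and ∂z/∂N = −n_y/n_z = 0.75052596.
Intercept c from Outcrop 7: 294.7 − 30584.22 − 4029532.59 = −4059822.11.
At (664764, 5369128): z = 30587.7 + 4029669.9 − 4059822.11 = 435.5 m.

436 m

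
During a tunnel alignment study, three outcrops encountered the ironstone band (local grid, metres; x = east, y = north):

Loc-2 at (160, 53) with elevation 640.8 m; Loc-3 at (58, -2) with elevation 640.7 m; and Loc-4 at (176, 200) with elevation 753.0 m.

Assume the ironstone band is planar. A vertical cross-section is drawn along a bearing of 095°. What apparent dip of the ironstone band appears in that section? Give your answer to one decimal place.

26.8°

Two edge vectors: Loc-2→Loc-3 = (-102, -55, -0.1), Loc-2→Loc-4 = (16, 147, 112.2).
Normal n = (Loc-2→Loc-3) × (Loc-2→Loc-4) = (-6156.3, 11442.8, -14114).
So ∂z/∂x = −n_x/n_z = −0.43618 and ∂z/∂y = −n_y/n_z = 0.81074.
Unit vector along 095° is (sin 95°, cos 95°) = (0.9962, -0.0872).
Slope in that direction = a·(0.9962) + b·(-0.0872) = −0.50518.
Apparent dip = arctan|0.50518| = 26.8° (true dip is 42.6°, so apparent ≤ true as expected).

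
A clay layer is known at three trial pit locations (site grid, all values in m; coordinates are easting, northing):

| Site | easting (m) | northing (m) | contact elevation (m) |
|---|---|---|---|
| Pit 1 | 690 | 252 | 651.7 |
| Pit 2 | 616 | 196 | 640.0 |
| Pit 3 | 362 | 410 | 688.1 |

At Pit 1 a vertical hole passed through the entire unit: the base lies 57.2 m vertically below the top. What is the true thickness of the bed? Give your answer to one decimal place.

Two edge vectors: Pit 1→Pit 2 = (-74, -56, -11.7), Pit 1→Pit 3 = (-328, 158, 36.4).
Normal n = (Pit 1→Pit 2) × (Pit 1→Pit 3) = (-189.8, 6531.2, -30060).
So ∂z/∂easting = −n_x/n_z = −0.00631 and ∂z/∂northing = −n_y/n_z = 0.21727.
|∇z| = √(a²+b²) = 0.21736, so dip δ = arctan(0.21736) = 12.26°.
True thickness = vertical thickness × cos δ = 57.2 × cos 12.26° = 55.9 m.

55.9 m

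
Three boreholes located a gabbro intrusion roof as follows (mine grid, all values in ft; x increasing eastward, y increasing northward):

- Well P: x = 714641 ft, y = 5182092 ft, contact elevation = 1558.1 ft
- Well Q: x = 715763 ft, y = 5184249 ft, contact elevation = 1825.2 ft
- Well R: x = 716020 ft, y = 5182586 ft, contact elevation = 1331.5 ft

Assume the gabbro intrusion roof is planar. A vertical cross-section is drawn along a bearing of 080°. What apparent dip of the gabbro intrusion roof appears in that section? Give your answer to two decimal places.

11.74°

Two edge vectors: Well P→Well Q = (1122, 2157, 267.1), Well P→Well R = (1379, 494, -226.6).
Normal n = (Well P→Well Q) × (Well P→Well R) = (-620723.6, 622576.1, -2420235).
So ∂z/∂x = −n_x/n_z = −0.25647 and ∂z/∂y = −n_y/n_z = 0.25724.
Unit vector along 080° is (sin 80°, cos 80°) = (0.9848, 0.1736).
Slope in that direction = a·(0.9848) + b·(0.1736) = −0.20791.
Apparent dip = arctan|0.20791| = 11.74° (true dip is 20.0°, so apparent ≤ true as expected).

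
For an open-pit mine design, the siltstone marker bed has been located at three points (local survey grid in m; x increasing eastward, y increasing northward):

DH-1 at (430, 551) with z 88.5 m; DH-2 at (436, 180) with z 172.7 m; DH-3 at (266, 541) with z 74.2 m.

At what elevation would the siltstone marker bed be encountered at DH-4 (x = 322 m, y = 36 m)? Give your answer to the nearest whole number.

Let the plane be z = a·x + b·y + c.
DH-2−DH-1: 6a − 371b = 84.2;  DH-3−DH-1: −164a − 10b = −14.3.
Solving gives a = 0.10093, b = −0.22532.
Then c = 88.5 − a·430 − b·551 = 169.25.
At (322, 36): z = 32.5 − 8.1 + 169.25 = 193.6 m.

194 m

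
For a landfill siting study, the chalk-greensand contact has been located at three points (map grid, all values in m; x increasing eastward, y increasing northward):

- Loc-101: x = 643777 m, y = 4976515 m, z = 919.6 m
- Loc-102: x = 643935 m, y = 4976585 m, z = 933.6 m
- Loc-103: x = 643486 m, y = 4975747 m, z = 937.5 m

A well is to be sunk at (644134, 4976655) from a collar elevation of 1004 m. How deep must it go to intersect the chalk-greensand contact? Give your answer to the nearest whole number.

52 m

Two edge vectors: Loc-101→Loc-102 = (158, 70, 14), Loc-101→Loc-103 = (-291, -768, 17.9).
Normal n = (Loc-101→Loc-102) × (Loc-101→Loc-103) = (12005, -6902.2, -100974).
So ∂z/∂x = −n_x/n_z = 0.11889199 and ∂z/∂y = −n_y/n_z = −0.06835621.
Intercept c from Loc-101: 919.6 − 76539.93 + 340175.71 = 264555.38.
At (644134, 4976655): z_contact = 76582.4 − 340185.3 + 264555.38 = 952.5 m.
Depth below ground = 1004 − 952.5 = 52 m.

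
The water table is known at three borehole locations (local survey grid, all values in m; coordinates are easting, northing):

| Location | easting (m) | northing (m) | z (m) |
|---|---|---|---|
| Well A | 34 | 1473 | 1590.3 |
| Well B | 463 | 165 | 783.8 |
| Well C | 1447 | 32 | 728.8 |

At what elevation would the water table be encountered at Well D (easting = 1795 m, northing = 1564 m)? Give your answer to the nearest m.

1698 m

Two edge vectors: Well A→Well B = (429, -1308, -806.5), Well A→Well C = (1413, -1441, -861.5).
Normal n = (Well A→Well B) × (Well A→Well C) = (-35324.5, -770001, 1230015).
So ∂z/∂easting = −n_x/n_z = 0.02872 and ∂z/∂northing = −n_y/n_z = 0.62601.
Intercept c from Well A: 1590.3 − 0.98 − 922.11 = 667.21.
At (1795, 1564): z = 51.6 + 979.1 + 667.21 = 1697.8 m.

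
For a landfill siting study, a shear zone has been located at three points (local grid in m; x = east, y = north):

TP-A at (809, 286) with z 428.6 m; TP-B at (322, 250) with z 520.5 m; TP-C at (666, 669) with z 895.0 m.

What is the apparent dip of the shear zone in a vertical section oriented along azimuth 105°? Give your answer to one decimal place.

28.9°

Let the plane be z = a·x + b·y + c.
TP-B−TP-A: −487a − 36b = 91.9;  TP-C−TP-A: −143a + 383b = 466.4.
Solving gives a = −0.27124, b = 1.11648.
Unit vector along 105° is (sin 105°, cos 105°) = (0.9659, -0.2588).
Slope in that direction = a·(0.9659) + b·(-0.2588) = −0.55096.
Apparent dip = arctan|0.55096| = 28.9° (true dip is 49.0°, so apparent ≤ true as expected).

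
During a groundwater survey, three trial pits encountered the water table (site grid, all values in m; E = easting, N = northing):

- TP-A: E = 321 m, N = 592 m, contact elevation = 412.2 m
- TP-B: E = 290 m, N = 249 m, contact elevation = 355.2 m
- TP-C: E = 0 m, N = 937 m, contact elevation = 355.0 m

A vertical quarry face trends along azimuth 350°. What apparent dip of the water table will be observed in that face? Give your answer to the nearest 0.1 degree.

Let the plane be z = a·E + b·N + c.
TP-B−TP-A: −31a − 343b = −57;  TP-C−TP-A: −321a + 345b = −57.2.
Solving gives a = 0.32521, b = 0.13679.
Unit vector along 350° is (sin 350°, cos 350°) = (-0.1736, 0.9848).
Slope in that direction = a·(-0.1736) + b·(0.9848) = 0.07824.
Apparent dip = arctan|0.07824| = 4.5° (true dip is 19.4°, so apparent ≤ true as expected).

4.5°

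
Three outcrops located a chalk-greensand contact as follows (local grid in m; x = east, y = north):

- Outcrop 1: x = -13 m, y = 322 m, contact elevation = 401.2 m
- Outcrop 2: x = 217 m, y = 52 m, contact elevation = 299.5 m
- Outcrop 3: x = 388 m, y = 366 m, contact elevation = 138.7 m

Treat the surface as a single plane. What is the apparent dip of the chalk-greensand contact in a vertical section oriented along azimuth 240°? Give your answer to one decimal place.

Two edge vectors: Outcrop 1→Outcrop 2 = (230, -270, -101.7), Outcrop 1→Outcrop 3 = (401, 44, -262.5).
Normal n = (Outcrop 1→Outcrop 2) × (Outcrop 1→Outcrop 3) = (75349.8, 19593.3, 118390).
So ∂z/∂x = −n_x/n_z = −0.63645 and ∂z/∂y = −n_y/n_z = −0.16550.
Unit vector along 240° is (sin 240°, cos 240°) = (-0.8660, -0.5000).
Slope in that direction = a·(-0.8660) + b·(-0.5000) = 0.63393.
Apparent dip = arctan|0.63393| = 32.4° (true dip is 33.3°, so apparent ≤ true as expected).

32.4°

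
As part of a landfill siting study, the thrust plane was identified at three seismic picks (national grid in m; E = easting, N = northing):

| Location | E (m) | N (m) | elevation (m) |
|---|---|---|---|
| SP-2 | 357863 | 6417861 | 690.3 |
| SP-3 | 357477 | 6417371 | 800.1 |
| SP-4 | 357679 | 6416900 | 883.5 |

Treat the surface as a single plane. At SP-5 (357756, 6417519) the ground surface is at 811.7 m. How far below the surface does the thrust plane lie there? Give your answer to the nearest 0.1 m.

Let the plane be z = a·E + b·N + c.
SP-3−SP-2: −386a − 490b = 109.8;  SP-4−SP-2: −184a − 961b = 193.2.
Solving gives a = −0.038640815, b = −0.193642133.
Then c = 690.3 − a·357863 − b·6417861 = 1257286.71.
At (357756, 6417519): z_contact = −13823.98 − 1242702.07 + 1257286.71 = 760.66 m.
Depth below ground = 811.7 − 760.66 = 51.0 m.

51.0 m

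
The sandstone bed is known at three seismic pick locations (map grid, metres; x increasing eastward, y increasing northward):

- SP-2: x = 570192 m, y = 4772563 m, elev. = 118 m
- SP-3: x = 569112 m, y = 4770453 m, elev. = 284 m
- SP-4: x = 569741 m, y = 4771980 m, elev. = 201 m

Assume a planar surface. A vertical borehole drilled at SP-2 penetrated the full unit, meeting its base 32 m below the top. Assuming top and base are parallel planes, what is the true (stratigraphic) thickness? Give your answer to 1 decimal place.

Let the plane be z = a·x + b·y + c.
SP-3−SP-2: −1080a − 2110b = 166;  SP-4−SP-2: −451a − 583b = 83.
Solving gives a = −0.24335, b = 0.04589.
|∇z| = √(a²+b²) = 0.24764, so dip δ = arctan(0.24764) = 13.91°.
True thickness = vertical thickness × cos δ = 32 × cos 13.91° = 31.1 m.

31.1 m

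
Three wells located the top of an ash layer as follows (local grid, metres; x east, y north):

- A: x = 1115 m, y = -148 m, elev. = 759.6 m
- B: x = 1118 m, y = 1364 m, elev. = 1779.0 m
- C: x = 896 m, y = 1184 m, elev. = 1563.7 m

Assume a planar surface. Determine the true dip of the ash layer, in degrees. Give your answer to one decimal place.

Let the plane be z = a·x + b·y + c.
B−A: 3a + 1512b = 1019.4;  C−A: −219a + 1332b = 804.1.
Solving gives a = 0.42385, b = 0.67337.
Gradient magnitude |∇z| = √(a² + b²) = √(0.17965 + 0.45342) = 0.79566.
True dip = arctan(0.79566) = 38.5°, dipping toward SSW (azimuth ≈ 212°).

38.5°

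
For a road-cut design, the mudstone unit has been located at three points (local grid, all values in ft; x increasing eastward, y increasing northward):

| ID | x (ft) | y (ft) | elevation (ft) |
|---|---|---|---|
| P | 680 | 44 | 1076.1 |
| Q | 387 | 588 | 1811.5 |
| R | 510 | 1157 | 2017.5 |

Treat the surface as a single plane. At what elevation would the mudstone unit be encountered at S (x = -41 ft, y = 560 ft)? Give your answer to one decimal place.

2354.7 ft

Let the plane be z = a·x + b·y + c.
Q−P: −293a + 544b = 735.4;  R−P: −170a + 1113b = 941.4.
Solving gives a = −1.311389, b = 0.645520.
Then c = 1076.1 − a·680 − b·44 = 1939.44.
At (-41, 560): z = 53.8 + 361.5 + 1939.44 = 2354.7 ft.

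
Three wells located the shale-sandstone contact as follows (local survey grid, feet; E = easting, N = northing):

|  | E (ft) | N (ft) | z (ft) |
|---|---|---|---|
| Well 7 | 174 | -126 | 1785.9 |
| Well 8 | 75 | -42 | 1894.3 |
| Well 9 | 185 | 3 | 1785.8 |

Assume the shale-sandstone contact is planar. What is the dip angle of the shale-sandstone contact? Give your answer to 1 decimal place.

45.7°

Let the plane be z = a·E + b·N + c.
Well 8−Well 7: −99a + 84b = 108.4;  Well 9−Well 7: 11a + 129b = −0.1.
Solving gives a = −1.02169, b = 0.08635.
Gradient magnitude |∇z| = √(a² + b²) = √(1.04384 + 0.00746) = 1.02533.
True dip = arctan(1.02533) = 45.7°, dipping toward E (azimuth ≈ 095°).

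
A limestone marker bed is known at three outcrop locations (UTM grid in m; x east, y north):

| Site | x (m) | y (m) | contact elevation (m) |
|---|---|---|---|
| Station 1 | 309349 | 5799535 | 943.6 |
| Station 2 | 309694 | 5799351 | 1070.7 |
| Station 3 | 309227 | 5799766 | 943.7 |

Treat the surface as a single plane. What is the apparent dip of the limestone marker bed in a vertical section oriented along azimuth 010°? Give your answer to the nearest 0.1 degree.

19.6°

Two edge vectors: Station 1→Station 2 = (345, -184, 127.1), Station 1→Station 3 = (-122, 231, 0.1).
Normal n = (Station 1→Station 2) × (Station 1→Station 3) = (-29378.5, -15540.7, 57247).
So ∂z/∂x = −n_x/n_z = 0.51319 and ∂z/∂y = −n_y/n_z = 0.27147.
Unit vector along 010° is (sin 10°, cos 10°) = (0.1736, 0.9848).
Slope in that direction = a·(0.1736) + b·(0.9848) = 0.35646.
Apparent dip = arctan|0.35646| = 19.6° (true dip is 30.1°, so apparent ≤ true as expected).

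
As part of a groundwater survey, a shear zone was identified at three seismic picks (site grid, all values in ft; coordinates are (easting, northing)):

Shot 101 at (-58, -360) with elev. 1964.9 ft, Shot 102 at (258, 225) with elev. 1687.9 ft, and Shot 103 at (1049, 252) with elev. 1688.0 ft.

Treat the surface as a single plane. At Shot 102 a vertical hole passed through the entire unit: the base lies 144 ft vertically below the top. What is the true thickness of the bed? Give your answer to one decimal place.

Two edge vectors: Shot 101→Shot 102 = (316, 585, -277), Shot 101→Shot 103 = (1107, 612, -276.9).
Normal n = (Shot 101→Shot 102) × (Shot 101→Shot 103) = (7537.5, -219138.6, -454203).
So ∂z/∂E = −n_x/n_z = 0.01660 and ∂z/∂N = −n_y/n_z = −0.48247.
|∇z| = √(a²+b²) = 0.48275, so dip δ = arctan(0.48275) = 25.77°.
True thickness = vertical thickness × cos δ = 144 × cos 25.77° = 129.7 ft.

129.7 ft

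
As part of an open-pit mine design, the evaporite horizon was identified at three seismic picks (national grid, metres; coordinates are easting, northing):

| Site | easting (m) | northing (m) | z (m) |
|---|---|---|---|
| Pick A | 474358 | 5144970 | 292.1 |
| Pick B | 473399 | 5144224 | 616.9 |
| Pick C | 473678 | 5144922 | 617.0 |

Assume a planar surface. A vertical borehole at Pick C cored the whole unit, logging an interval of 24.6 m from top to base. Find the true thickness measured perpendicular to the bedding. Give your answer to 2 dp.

21.74 m

Two edge vectors: Pick A→Pick B = (-959, -746, 324.8), Pick A→Pick C = (-680, -48, 324.9).
Normal n = (Pick A→Pick B) × (Pick A→Pick C) = (-226785, 90715.1, -461248).
So ∂z/∂easting = −n_x/n_z = −0.49168 and ∂z/∂northing = −n_y/n_z = 0.19667.
|∇z| = √(a²+b²) = 0.52955, so dip δ = arctan(0.52955) = 27.90°.
True thickness = vertical thickness × cos δ = 24.6 × cos 27.90° = 21.74 m.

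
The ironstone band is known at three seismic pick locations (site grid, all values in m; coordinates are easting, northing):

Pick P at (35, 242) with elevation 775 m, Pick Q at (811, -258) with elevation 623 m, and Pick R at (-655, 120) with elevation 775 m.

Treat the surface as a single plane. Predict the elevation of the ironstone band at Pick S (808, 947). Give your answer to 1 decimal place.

910.6 m

Two edge vectors: Pick P→Pick Q = (776, -500, -152), Pick P→Pick R = (-690, -122, 0).
Normal n = (Pick P→Pick Q) × (Pick P→Pick R) = (-18544, 104880, -439672).
So ∂z/∂easting = −n_x/n_z = −0.04218 and ∂z/∂northing = −n_y/n_z = 0.23854.
Intercept c from Pick P: 775 + 1.48 − 57.73 = 718.75.
At (808, 947): z = −34.1 + 225.9 + 718.75 = 910.6 m.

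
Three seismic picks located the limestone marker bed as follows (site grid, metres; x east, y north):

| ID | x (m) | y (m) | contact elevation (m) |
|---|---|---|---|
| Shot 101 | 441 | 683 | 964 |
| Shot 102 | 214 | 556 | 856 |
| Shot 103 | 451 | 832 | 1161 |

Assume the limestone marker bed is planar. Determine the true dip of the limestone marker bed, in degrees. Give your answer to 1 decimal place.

Let the plane be z = a·x + b·y + c.
Shot 102−Shot 101: −227a − 127b = −108;  Shot 103−Shot 101: 10a + 149b = 197.
Solving gives a = −0.27423, b = 1.34055.
Gradient magnitude |∇z| = √(a² + b²) = √(0.07520 + 1.79708) = 1.36831.
True dip = arctan(1.36831) = 53.8°, dipping toward SSE (azimuth ≈ 168°).

53.8°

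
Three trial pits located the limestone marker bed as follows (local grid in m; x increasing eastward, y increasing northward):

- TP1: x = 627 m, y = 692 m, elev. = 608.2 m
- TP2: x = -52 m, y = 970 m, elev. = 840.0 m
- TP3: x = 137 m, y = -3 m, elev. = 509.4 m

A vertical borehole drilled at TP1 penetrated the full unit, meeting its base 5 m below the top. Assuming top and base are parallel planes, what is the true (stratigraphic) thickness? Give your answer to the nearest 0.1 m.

Let the plane be z = a·x + b·y + c.
TP2−TP1: −679a + 278b = 231.8;  TP3−TP1: −490a − 695b = −98.8.
Solving gives a = −0.21975, b = 0.29709.
|∇z| = √(a²+b²) = 0.36953, so dip δ = arctan(0.36953) = 20.28°.
True thickness = vertical thickness × cos δ = 5 × cos 20.28° = 4.7 m.

4.7 m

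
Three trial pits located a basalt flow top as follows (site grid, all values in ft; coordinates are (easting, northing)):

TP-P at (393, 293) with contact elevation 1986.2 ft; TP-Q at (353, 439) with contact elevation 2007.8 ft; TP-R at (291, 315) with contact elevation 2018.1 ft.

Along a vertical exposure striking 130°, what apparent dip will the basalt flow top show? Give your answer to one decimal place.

Let the plane be z = a·E + b·N + c.
TP-Q−TP-P: −40a + 146b = 21.6;  TP-R−TP-P: −102a + 22b = 31.9.
Solving gives a = −0.29847, b = 0.06617.
Unit vector along 130° is (sin 130°, cos 130°) = (0.7660, -0.6428).
Slope in that direction = a·(0.7660) + b·(-0.6428) = −0.27118.
Apparent dip = arctan|0.27118| = 15.2° (true dip is 17.0°, so apparent ≤ true as expected).

15.2°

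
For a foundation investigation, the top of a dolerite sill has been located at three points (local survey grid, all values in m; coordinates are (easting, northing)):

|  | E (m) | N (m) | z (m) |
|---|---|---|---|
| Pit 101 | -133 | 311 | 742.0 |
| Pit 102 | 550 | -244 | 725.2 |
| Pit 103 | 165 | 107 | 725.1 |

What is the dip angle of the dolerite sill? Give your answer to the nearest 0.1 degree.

Two edge vectors: Pit 101→Pit 102 = (683, -555, -16.8), Pit 101→Pit 103 = (298, -204, -16.9).
Normal n = (Pit 101→Pit 102) × (Pit 101→Pit 103) = (5952.3, 6536.3, 26058).
So ∂z/∂E = −n_x/n_z = −0.22843 and ∂z/∂N = −n_y/n_z = −0.25084.
Gradient magnitude |∇z| = √(a² + b²) = √(0.05218 + 0.06292) = 0.33926.
True dip = arctan(0.33926) = 18.7°, dipping toward NE (azimuth ≈ 042°).

18.7°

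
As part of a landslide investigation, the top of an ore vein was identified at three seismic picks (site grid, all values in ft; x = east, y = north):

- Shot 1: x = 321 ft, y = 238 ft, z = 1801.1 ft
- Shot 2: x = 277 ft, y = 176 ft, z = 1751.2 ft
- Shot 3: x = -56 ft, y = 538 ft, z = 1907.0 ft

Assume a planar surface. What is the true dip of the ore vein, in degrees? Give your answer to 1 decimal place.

Let the plane be z = a·x + b·y + c.
Shot 2−Shot 1: −44a − 62b = −49.9;  Shot 3−Shot 1: −377a + 300b = 105.9.
Solving gives a = 0.22979, b = 0.64176.
Gradient magnitude |∇z| = √(a² + b²) = √(0.05280 + 0.41186) = 0.68166.
True dip = arctan(0.68166) = 34.3°, dipping toward SSW (azimuth ≈ 200°).

34.3°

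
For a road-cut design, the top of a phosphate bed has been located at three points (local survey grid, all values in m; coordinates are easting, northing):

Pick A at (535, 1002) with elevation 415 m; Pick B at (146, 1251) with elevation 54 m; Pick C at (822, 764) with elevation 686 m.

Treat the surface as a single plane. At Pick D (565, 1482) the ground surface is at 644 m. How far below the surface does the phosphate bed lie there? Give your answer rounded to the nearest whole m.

244 m

Two edge vectors: Pick A→Pick B = (-389, 249, -361), Pick A→Pick C = (287, -238, 271).
Normal n = (Pick A→Pick B) × (Pick A→Pick C) = (-18439, 1812, 21119).
So ∂z/∂easting = −n_x/n_z = 0.87310 and ∂z/∂northing = −n_y/n_z = −0.08580.
Intercept c from Pick A: 415 − 467.11 + 85.97 = 33.86.
At (565, 1482): z_contact = 493.3 − 127.2 + 33.86 = 400.0 m.
Depth below ground = 644 − 400.0 = 244 m.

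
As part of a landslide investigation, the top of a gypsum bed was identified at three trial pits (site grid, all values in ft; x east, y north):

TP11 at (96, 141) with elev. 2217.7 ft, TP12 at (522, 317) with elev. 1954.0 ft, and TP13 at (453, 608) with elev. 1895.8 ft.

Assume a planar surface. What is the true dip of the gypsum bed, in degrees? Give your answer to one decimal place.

Two edge vectors: TP11→TP12 = (426, 176, -263.7), TP11→TP13 = (357, 467, -321.9).
Normal n = (TP11→TP12) × (TP11→TP13) = (66493.5, 42988.5, 136110).
So ∂z/∂x = −n_x/n_z = −0.48853 and ∂z/∂y = −n_y/n_z = −0.31584.
Gradient magnitude |∇z| = √(a² + b²) = √(0.23866 + 0.09975) = 0.58173.
True dip = arctan(0.58173) = 30.2°, dipping toward ENE (azimuth ≈ 057°).

30.2°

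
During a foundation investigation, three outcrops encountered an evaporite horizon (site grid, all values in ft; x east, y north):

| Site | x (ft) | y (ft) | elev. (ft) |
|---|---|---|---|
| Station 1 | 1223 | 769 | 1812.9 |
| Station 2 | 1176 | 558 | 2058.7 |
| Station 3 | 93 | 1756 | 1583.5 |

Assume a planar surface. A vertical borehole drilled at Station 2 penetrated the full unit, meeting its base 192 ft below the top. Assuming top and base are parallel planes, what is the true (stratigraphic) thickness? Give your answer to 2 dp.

Two edge vectors: Station 1→Station 2 = (-47, -211, 245.8), Station 1→Station 3 = (-1130, 987, -229.4).
Normal n = (Station 1→Station 2) × (Station 1→Station 3) = (-194201.2, -288535.8, -284819).
So ∂z/∂x = −n_x/n_z = −0.68184 and ∂z/∂y = −n_y/n_z = −1.01305.
|∇z| = √(a²+b²) = 1.22114, so dip δ = arctan(1.22114) = 50.69°.
True thickness = vertical thickness × cos δ = 192 × cos 50.69° = 121.65 ft.

121.65 ft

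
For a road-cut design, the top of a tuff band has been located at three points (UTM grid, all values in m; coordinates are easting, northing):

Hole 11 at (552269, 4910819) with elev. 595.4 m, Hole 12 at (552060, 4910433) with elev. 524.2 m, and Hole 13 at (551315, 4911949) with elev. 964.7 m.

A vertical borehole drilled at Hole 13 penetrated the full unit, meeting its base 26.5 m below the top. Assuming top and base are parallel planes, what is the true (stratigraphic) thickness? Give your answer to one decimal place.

Let the plane be z = a·easting + b·northing + c.
Hole 12−Hole 11: −209a − 386b = −71.2;  Hole 13−Hole 11: −954a + 1130b = 369.3.
Solving gives a = −0.10273, b = 0.24008.
|∇z| = √(a²+b²) = 0.26114, so dip δ = arctan(0.26114) = 14.64°.
True thickness = vertical thickness × cos δ = 26.5 × cos 14.64° = 25.6 m.

25.6 m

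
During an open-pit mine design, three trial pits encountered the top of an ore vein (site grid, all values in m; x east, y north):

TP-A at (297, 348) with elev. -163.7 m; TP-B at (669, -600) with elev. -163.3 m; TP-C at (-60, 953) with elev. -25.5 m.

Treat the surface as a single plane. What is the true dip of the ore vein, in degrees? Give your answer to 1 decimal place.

Let the plane be z = a·x + b·y + c.
TP-B−TP-A: 372a − 948b = 0.4;  TP-C−TP-A: −357a + 605b = 138.2.
Solving gives a = −1.15770, b = −0.45471.
Gradient magnitude |∇z| = √(a² + b²) = √(1.34027 + 0.20676) = 1.24380.
True dip = arctan(1.24380) = 51.2°, dipping toward ENE (azimuth ≈ 069°).

51.2°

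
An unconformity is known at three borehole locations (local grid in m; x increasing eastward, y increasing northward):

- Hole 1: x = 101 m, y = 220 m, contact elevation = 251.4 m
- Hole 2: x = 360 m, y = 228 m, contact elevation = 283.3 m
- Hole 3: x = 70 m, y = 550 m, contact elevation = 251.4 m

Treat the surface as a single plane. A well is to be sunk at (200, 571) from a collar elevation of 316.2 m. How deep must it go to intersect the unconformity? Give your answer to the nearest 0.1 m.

Let the plane be z = a·x + b·y + c.
Hole 2−Hole 1: 259a + 8b = 31.9;  Hole 3−Hole 1: −31a + 330b = 0.
Solving gives a = 0.12281, b = 0.01154.
Then c = 251.4 − a·101 − b·220 = 236.46.
At (200, 571): z_contact = 24.56 + 6.59 + 236.46 = 267.61 m.
Depth below ground = 316.2 − 267.61 = 48.6 m.

48.6 m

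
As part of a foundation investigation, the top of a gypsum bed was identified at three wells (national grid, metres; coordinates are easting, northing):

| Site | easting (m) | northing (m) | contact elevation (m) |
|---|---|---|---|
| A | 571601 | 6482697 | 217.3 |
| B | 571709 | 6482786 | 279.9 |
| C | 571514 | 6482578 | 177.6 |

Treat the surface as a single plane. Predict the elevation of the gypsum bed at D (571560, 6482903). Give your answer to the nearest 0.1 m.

Two edge vectors: A→B = (108, 89, 62.6), A→C = (-87, -119, -39.7).
Normal n = (A→B) × (A→C) = (3916.1, -1158.6, -5109).
So ∂z/∂easting = −n_x/n_z = 0.766510080 and ∂z/∂northing = −n_y/n_z = −0.226776277.
Intercept c from A: 217.3 − 438137.93 + 1470121.89 = 1032201.26.
At (571560, 6482903): z = 438106.5 − 1470168.6 + 1032201.26 = 139.2 m.

139.2 m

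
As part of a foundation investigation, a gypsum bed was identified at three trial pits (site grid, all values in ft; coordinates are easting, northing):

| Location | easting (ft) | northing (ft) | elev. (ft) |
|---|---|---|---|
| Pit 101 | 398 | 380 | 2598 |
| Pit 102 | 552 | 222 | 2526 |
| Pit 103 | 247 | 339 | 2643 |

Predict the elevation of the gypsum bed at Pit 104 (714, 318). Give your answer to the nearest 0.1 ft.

2484.5 ft

Let the plane be z = a·easting + b·northing + c.
Pit 102−Pit 101: 154a − 158b = −72;  Pit 103−Pit 101: −151a − 41b = 45.
Solving gives a = −0.33349, b = 0.13065.
Then c = 2598 − a·398 − b·380 = 2681.08.
At (714, 318): z = −238.1 + 41.5 + 2681.08 = 2484.5 ft.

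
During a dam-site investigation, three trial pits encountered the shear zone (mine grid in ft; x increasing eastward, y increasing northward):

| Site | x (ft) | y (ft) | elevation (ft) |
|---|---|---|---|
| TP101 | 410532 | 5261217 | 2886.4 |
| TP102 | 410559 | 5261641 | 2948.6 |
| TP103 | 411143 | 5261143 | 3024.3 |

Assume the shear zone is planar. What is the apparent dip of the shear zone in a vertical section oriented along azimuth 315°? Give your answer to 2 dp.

4.46°

Two edge vectors: TP101→TP102 = (27, 424, 62.2), TP101→TP103 = (611, -74, 137.9).
Normal n = (TP101→TP102) × (TP101→TP103) = (63072.4, 34280.9, -261062).
So ∂z/∂x = −n_x/n_z = 0.24160 and ∂z/∂y = −n_y/n_z = 0.13131.
Unit vector along 315° is (sin 315°, cos 315°) = (-0.7071, 0.7071).
Slope in that direction = a·(-0.7071) + b·(0.7071) = −0.07798.
Apparent dip = arctan|0.07798| = 4.46° (true dip is 15.4°, so apparent ≤ true as expected).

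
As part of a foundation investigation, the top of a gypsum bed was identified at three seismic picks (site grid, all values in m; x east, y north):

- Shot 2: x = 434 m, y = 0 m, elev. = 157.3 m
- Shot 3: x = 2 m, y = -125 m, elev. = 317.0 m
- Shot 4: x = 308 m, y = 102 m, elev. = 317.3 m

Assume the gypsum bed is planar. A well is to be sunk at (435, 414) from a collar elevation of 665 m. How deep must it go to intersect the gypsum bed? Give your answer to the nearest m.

169 m

Let the plane be z = a·x + b·y + c.
Shot 3−Shot 2: −432a − 125b = 159.7;  Shot 4−Shot 2: −126a + 102b = 160.
Solving gives a = −0.60670, b = 0.81917.
Then c = 157.3 − a·434 − b·0 = 420.61.
At (435, 414): z_contact = −263.9 + 339.1 + 420.61 = 495.8 m.
Depth below ground = 665 − 495.8 = 169 m.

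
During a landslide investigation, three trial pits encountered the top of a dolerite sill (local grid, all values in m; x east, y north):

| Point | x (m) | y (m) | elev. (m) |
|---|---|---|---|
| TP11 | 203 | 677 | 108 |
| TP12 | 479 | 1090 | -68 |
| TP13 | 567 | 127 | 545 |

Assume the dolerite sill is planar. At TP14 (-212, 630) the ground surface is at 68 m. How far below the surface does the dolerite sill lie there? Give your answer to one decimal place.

Two edge vectors: TP11→TP12 = (276, 413, -176), TP11→TP13 = (364, -550, 437).
Normal n = (TP11→TP12) × (TP11→TP13) = (83681, -184676, -302132).
So ∂z/∂x = −n_x/n_z = 0.276968 and ∂z/∂y = −n_y/n_z = −0.611243.
Intercept c from TP11: 108 − 56.22 + 413.81 = 465.59.
At (-212, 630): z_contact = −58.72 − 385.08 + 465.59 = 21.79 m.
Depth below ground = 68 − 21.79 = 46.2 m.

46.2 m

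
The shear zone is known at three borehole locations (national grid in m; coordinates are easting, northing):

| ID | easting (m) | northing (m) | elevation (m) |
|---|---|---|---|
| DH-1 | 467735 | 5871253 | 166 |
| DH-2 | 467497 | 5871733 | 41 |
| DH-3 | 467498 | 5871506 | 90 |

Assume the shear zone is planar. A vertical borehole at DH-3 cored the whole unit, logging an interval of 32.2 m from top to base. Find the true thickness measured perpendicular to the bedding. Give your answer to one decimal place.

31.4 m

Let the plane be z = a·easting + b·northing + c.
DH-2−DH-1: −238a + 480b = −125;  DH-3−DH-1: −237a + 253b = −76.
Solving gives a = 0.09067, b = −0.21546.
|∇z| = √(a²+b²) = 0.23376, so dip δ = arctan(0.23376) = 13.16°.
True thickness = vertical thickness × cos δ = 32.2 × cos 13.16° = 31.4 m.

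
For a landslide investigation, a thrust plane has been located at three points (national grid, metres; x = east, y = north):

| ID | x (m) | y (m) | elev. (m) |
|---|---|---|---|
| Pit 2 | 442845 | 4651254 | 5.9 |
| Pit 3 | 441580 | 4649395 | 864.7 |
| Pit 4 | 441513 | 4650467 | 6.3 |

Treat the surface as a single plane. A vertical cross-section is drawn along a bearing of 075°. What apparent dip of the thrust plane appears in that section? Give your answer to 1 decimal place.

13.5°

Let the plane be z = a·x + b·y + c.
Pit 3−Pit 2: −1265a − 1859b = 858.8;  Pit 4−Pit 2: −1332a − 787b = 0.4.
Solving gives a = 0.45598, b = −0.77225.
Unit vector along 075° is (sin 75°, cos 75°) = (0.9659, 0.2588).
Slope in that direction = a·(0.9659) + b·(0.2588) = 0.24057.
Apparent dip = arctan|0.24057| = 13.5° (true dip is 41.9°, so apparent ≤ true as expected).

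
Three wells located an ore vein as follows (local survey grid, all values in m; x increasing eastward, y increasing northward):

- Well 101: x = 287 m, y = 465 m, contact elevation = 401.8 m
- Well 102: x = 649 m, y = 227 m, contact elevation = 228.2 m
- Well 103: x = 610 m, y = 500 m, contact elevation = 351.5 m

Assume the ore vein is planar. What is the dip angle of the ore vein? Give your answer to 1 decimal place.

25.1°

Let the plane be z = a·x + b·y + c.
Well 102−Well 101: 362a − 238b = −173.6;  Well 103−Well 101: 323a + 35b = −50.3.
Solving gives a = −0.20155, b = 0.42286.
Gradient magnitude |∇z| = √(a² + b²) = √(0.04062 + 0.17881) = 0.46843.
True dip = arctan(0.46843) = 25.1°, dipping toward SSE (azimuth ≈ 155°).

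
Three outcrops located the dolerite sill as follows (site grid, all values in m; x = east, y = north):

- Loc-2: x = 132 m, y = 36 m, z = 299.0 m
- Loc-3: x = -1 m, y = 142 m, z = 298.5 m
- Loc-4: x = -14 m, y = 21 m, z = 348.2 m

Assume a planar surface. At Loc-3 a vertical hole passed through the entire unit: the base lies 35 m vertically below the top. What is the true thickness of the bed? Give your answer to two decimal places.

Let the plane be z = a·x + b·y + c.
Loc-3−Loc-2: −133a + 106b = −0.5;  Loc-4−Loc-2: −146a − 15b = 49.2.
Solving gives a = −0.29808, b = −0.37872.
|∇z| = √(a²+b²) = 0.48195, so dip δ = arctan(0.48195) = 25.73°.
True thickness = vertical thickness × cos δ = 35 × cos 25.73° = 31.53 m.

31.53 m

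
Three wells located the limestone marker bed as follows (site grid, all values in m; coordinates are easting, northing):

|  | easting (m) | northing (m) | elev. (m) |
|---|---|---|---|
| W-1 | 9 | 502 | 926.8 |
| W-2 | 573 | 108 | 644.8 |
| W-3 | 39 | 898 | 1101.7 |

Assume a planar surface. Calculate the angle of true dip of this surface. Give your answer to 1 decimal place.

Let the plane be z = a·easting + b·northing + c.
W-2−W-1: 564a − 394b = −282;  W-3−W-1: 30a + 396b = 174.9.
Solving gives a = −0.18184, b = 0.45544.
Gradient magnitude |∇z| = √(a² + b²) = √(0.03306 + 0.20743) = 0.49040.
True dip = arctan(0.49040) = 26.1°, dipping toward SSE (azimuth ≈ 158°).

26.1°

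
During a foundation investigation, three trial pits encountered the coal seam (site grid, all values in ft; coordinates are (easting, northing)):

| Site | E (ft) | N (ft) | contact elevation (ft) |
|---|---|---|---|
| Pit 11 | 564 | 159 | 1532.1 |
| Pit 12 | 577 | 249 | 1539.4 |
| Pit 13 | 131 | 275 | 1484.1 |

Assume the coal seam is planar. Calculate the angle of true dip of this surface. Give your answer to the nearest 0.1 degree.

Let the plane be z = a·E + b·N + c.
Pit 12−Pit 11: 13a + 90b = 7.3;  Pit 13−Pit 11: −433a + 116b = −48.
Solving gives a = 0.12764, b = 0.06267.
Gradient magnitude |∇z| = √(a² + b²) = √(0.01629 + 0.00393) = 0.14220.
True dip = arctan(0.14220) = 8.1°, dipping toward WSW (azimuth ≈ 244°).

8.1°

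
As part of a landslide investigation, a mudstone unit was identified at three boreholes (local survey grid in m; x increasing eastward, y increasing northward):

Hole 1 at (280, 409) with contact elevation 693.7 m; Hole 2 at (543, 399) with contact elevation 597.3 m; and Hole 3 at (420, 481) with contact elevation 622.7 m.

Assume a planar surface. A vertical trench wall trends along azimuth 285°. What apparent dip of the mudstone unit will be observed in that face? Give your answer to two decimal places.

Two edge vectors: Hole 1→Hole 2 = (263, -10, -96.4), Hole 1→Hole 3 = (140, 72, -71).
Normal n = (Hole 1→Hole 2) × (Hole 1→Hole 3) = (7650.8, 5177, 20336).
So ∂z/∂x = −n_x/n_z = −0.37622 and ∂z/∂y = −n_y/n_z = −0.25457.
Unit vector along 285° is (sin 285°, cos 285°) = (-0.9659, 0.2588).
Slope in that direction = a·(-0.9659) + b·(0.2588) = 0.29751.
Apparent dip = arctan|0.29751| = 16.57° (true dip is 24.4°, so apparent ≤ true as expected).

16.57°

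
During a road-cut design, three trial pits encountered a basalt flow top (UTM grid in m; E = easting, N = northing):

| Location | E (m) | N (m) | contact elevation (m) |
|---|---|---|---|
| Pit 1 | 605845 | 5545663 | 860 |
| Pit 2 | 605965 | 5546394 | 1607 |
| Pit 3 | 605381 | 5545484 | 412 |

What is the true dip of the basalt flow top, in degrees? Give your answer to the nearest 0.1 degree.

Two edge vectors: Pit 1→Pit 2 = (120, 731, 747), Pit 1→Pit 3 = (-464, -179, -448).
Normal n = (Pit 1→Pit 2) × (Pit 1→Pit 3) = (-193775, -292848, 317704).
So ∂z/∂E = −n_x/n_z = 0.60992 and ∂z/∂N = −n_y/n_z = 0.92176.
Gradient magnitude |∇z| = √(a² + b²) = √(0.37201 + 0.84965) = 1.10528.
True dip = arctan(1.10528) = 47.9°, dipping toward SSW (azimuth ≈ 213°).

47.9°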